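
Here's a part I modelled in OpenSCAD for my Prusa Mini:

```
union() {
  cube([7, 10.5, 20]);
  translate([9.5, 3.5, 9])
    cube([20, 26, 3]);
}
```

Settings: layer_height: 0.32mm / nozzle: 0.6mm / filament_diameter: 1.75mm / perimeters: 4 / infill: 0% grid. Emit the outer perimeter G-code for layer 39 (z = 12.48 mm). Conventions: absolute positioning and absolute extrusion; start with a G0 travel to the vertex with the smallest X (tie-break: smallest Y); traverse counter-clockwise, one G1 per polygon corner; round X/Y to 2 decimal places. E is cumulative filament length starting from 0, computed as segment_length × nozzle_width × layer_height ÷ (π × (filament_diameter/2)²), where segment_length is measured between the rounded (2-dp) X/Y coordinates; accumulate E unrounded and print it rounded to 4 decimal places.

At z = 12.48 mm: the 7×10.5 cube contributes its full rectangle; the cube at (9.5, 3.5) is not intersected at this z (z outside [9, 12]); Taking the union: only the 7×10.5 cube is present, so the union is just that shape — 1 connected region. The outline is a single polygon with 4 vertices. Extrusion per mm of travel: 0.6 × 0.32 / (π × 0.875²) = 0.079824. Accumulating E over each segment gives final E = 2.7939.

G0 X0.00 Y0.00 Z12.48
G1 X7.00 Y0.00 E0.5588
G1 X7.00 Y10.50 E1.3969
G1 X0.00 Y10.50 E1.9557
G1 X0.00 Y0.00 E2.7939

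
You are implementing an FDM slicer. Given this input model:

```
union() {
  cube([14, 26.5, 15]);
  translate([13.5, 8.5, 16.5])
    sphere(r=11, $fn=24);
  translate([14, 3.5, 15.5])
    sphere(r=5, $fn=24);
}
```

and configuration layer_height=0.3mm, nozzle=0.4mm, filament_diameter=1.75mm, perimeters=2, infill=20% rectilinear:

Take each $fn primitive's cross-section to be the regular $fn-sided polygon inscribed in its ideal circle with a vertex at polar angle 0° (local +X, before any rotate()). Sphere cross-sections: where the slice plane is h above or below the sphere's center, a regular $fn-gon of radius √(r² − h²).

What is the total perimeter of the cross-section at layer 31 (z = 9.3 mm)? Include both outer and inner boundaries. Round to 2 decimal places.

89.54 mm

At z = 9.3 mm: the 14×26.5 cube contributes its full rectangle (perimeter 81.00 mm); the r=11 sphere at (13.5, 8.5) slices to a regular 24-gon of circumradius 8.316 (√(r²−h²) with h=7.2 from center) (perimeter = 2·24·8.316·sin(180°/24) = 52.10 mm); the sphere at (14, 3.5) is absent (|z−center|=6.200 > r=5); Taking the union: the regions partially overlap (shared area 115.68 mm²), so the edge portions inside another operand are dropped and the merged outline is re-measured after clipping — boundary = 89.54 mm. Overall, the cross-section is a single solid region. Total boundary length (outer) = 89.54 mm.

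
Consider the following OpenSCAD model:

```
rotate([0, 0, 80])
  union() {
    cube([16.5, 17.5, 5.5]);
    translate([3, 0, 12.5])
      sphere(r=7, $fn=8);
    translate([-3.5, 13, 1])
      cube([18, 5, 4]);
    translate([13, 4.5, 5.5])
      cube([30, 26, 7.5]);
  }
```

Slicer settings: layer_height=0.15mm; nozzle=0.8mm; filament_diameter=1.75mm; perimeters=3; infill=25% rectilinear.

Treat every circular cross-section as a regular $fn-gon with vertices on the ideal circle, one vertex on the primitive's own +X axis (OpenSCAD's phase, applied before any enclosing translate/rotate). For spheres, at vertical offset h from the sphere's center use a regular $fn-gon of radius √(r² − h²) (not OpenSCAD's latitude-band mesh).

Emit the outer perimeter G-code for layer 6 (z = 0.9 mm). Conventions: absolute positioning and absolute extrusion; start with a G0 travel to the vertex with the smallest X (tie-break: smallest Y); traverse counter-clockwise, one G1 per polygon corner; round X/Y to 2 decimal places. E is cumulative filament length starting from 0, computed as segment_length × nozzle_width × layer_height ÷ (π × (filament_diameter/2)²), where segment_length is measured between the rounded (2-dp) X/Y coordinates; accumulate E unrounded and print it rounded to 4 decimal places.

G0 X-17.23 Y3.04 Z0.90
G1 X0.00 Y0.00 E0.8729
G1 X2.87 Y16.25 E1.6961
G1 X-14.37 Y19.29 E2.5695
G1 X-17.23 Y3.04 E3.3927

At z = 0.9 mm: the 16.5×17.5 cube contributes its full rectangle; the sphere at (3, 0) is absent (|z−center|=11.600 > r=7); the cube at (-3.5, 13) does not reach this height (z outside [1, 5]); the cube at (13, 4.5) is absent (z outside [5.5, 13]); Combining (union): only the 16.5×17.5 cube is present, so the union is just that shape — 1 connected region; (rotated 80° about Z; rotation is an isometry so areas/perimeters/island counts are preserved). The outline is a single polygon with 4 vertices. Extrusion per mm of travel: 0.8 × 0.15 / (π × 0.875²) = 0.049890. Accumulating E over each segment gives final E = 3.3927.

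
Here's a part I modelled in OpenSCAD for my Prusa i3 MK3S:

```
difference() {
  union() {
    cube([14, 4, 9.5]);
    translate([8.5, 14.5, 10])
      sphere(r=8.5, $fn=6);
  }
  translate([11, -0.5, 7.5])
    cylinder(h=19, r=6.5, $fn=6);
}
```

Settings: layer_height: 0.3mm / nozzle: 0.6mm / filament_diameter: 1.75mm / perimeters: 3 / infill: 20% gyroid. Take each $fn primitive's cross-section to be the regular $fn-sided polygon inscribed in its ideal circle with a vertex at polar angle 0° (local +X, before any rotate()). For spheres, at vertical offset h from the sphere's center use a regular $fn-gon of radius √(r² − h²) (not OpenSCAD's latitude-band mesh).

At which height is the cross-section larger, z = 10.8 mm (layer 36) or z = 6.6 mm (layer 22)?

Layer 36 (z = 10.8): the cube is not intersected at this z (z outside [0, 9.5]); the r=8.5 sphere at (8.5, 14.5) contributes a regular 6-gon of circumradius √(8.5²−0.8²) = 8.462 (area = (6/2)·8.462²·sin(360°/6) = 186.05 mm²); Combining (union): only the r=8.5 sphere at (8.5, 14.5) is present, so the union is just that shape — area = 186.05 mm²; the cylinder at (11, -0.5): section is a regular 6-gon, circumradius r=6.5 (area = (6/2)·6.500²·sin(360°/6) = 109.77 mm²); After the difference (first − rest): starting from the result so far (186.05 mm²), the r=6.5 cylinder at (11, -0.5) misses the remaining region (no effect) — area = 186.05 mm². So its area = 186.05 mm². Layer 22 (z = 6.6): the 14×4 cube contributes its full rectangle (area 56.00 mm²); the r=8.5 sphere at (8.5, 14.5) slices to a regular 6-gon of circumradius 7.790 (√(r²−h²) with h=3.4 from center) (area = (6/2)·7.790²·sin(360°/6) = 157.68 mm²); Combining (union): the 2 present regions are separate (no shared area or edge), so areas and boundary lengths simply add and each stays a separate island — area = 213.68 mm²; the cylinder at (11, -0.5) does not reach this height (z outside [7.5, 26.5]); Taking the first minus the rest: none of the subtracted shapes is present at this height, so that combined region is unchanged — area = 213.68 mm². So its area = 213.68 mm². Layer 22 is larger (213.68 vs 186.05 mm²).

layer 22 (z = 6.6 mm)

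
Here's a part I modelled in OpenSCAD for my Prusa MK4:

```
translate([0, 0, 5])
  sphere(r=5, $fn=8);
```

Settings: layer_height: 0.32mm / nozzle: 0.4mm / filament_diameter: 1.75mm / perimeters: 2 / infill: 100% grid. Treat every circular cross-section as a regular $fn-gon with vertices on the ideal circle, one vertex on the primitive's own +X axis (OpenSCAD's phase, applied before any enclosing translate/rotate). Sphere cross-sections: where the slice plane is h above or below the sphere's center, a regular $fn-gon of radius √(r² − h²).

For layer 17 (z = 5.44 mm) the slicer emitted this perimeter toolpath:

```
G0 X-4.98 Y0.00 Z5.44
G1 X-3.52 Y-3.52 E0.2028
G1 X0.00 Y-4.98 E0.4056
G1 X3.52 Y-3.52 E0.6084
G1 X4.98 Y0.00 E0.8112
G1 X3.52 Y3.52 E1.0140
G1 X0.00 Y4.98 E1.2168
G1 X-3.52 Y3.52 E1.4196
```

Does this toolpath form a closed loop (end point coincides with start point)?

Start point (G0): (-4.98, 0.00). End point (last G1): the path does not return to the start — open.

no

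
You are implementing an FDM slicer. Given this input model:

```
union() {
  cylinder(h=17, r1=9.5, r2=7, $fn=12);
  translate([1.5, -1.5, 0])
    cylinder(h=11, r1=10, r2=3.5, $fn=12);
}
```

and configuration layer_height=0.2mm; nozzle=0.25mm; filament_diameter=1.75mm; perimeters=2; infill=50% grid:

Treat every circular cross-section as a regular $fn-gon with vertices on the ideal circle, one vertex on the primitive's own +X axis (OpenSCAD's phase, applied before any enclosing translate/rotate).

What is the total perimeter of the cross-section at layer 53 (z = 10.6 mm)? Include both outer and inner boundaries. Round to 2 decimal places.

49.33 mm

At z = 10.6 mm: the cone: at t=0.624 of its height the radius interpolates to r₁+(r₂−r₁)t = 7.941, giving a regular 12-gon of that circumradius (perimeter = 2·12·7.941·sin(180°/12) = 49.33 mm); the cone at (1.5, -1.5) (r1=10→r2=3.5) has section circumradius 3.736 here — a regular 12-gon (perimeter = 2·12·3.736·sin(180°/12) = 23.21 mm); Taking the union: the cone at (1.5, -1.5) lies entirely inside the cone, so the union is just the cone — boundary = 49.33 mm. Overall, the cross-section is a single solid region. Total boundary length (outer) = 49.33 mm.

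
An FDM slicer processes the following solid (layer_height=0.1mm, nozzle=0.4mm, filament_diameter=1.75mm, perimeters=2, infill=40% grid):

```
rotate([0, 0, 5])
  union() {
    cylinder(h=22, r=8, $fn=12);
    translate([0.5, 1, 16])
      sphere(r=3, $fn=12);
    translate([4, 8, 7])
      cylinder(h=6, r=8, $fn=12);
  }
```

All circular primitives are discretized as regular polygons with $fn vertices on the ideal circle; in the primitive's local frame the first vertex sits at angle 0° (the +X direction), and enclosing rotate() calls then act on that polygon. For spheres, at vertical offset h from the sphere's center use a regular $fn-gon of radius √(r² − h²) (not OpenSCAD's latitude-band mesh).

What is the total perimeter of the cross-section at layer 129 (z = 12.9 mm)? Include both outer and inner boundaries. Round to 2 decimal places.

At z = 12.9 mm: the cylinder: section is a regular 12-gon, circumradius r=8 (perimeter = 2·12·8.000·sin(180°/12) = 49.69 mm); the sphere at (0.5, 1) does not reach this height (|z−center|=3.100 > r=3); the cylinder at (4, 8): section is a regular 12-gon, circumradius r=8 (perimeter = 2·12·8.000·sin(180°/12) = 49.69 mm); Combining (union): the regions partially overlap (shared area 60.00 mm²), so the edge portions inside another operand are dropped and the merged outline is re-measured after clipping — boundary = 68.88 mm; (rotated 5° about Z; rotation is an isometry so areas/perimeters/island counts are preserved). Overall, the cross-section is a single solid region. Total boundary length (outer) = 68.88 mm.

68.88 mm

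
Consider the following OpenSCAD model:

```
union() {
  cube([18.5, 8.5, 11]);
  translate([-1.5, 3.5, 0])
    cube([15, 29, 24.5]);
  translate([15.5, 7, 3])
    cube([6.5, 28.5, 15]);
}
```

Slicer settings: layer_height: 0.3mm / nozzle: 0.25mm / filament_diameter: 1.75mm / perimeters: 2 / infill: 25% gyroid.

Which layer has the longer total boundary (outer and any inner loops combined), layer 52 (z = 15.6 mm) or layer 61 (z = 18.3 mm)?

Layer 52 (z = 15.6): the cube does not reach this height (z outside [0, 11]); the 15×29 cube at (-1.5, 3.5) contributes its full rectangle (perimeter 88.00 mm); the 6.5×28.5 cube at (15.5, 7) contributes its full rectangle (perimeter 70.00 mm); Combining (union): the 2 present regions are separate (no shared area or edge), so areas and boundary lengths simply add and each stays a separate island — boundary = 158.00 mm. So its perimeter = 158.00 mm. Layer 61 (z = 18.3): the cube does not reach this height (z outside [0, 11]); the 15×29 cube at (-1.5, 3.5) contributes its full rectangle (perimeter 88.00 mm); the cube at (15.5, 7) does not reach this height (z outside [3, 18]); Merging all regions: only the 15×29 cube at (-1.5, 3.5) is present, so the union is just that shape — boundary = 88.00 mm. So its perimeter = 88.00 mm. Layer 52 is larger (158.00 vs 88.00 mm).

layer 52 (z = 15.6 mm)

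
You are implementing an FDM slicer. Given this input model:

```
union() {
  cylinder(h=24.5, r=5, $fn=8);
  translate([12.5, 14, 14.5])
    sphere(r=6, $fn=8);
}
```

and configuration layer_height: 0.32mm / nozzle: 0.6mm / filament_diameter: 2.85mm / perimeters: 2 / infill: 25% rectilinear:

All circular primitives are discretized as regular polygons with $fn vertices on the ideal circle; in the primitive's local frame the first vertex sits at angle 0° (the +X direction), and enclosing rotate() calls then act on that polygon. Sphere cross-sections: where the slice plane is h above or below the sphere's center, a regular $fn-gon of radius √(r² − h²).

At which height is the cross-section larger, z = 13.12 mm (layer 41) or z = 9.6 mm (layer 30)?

layer 41 (z = 13.12 mm)

Layer 41 (z = 13.12): the r=5 cylinder gives a regular 8-gon of circumradius 5 (constant along its height) (area = (8/2)·5.000²·sin(360°/8) = 70.71 mm²); the sphere at (12.5, 14): section is a regular 8-gon, circumradius = √(r²−h²) = √(6²−1.38²) = 5.839 (area = (8/2)·5.839²·sin(360°/8) = 96.44 mm²); Combining (union): the 2 present regions are separate (no shared area or edge), so areas and boundary lengths simply add and each stays a separate island — area = 167.15 mm². So its area = 167.15 mm². Layer 30 (z = 9.6): the r=5 cylinder contributes a regular 8-gon of circumradius 5 (area = (8/2)·5.000²·sin(360°/8) = 70.71 mm²); the r=6 sphere at (12.5, 14) contributes a regular 8-gon of circumradius √(6²−4.9²) = 3.463 (area = (8/2)·3.463²·sin(360°/8) = 33.91 mm²); Merging all regions: the 2 present regions are separate (no shared area or edge), so areas and boundary lengths simply add and each stays a separate island — area = 104.62 mm². So its area = 104.62 mm². Layer 41 is larger (167.15 vs 104.62 mm²).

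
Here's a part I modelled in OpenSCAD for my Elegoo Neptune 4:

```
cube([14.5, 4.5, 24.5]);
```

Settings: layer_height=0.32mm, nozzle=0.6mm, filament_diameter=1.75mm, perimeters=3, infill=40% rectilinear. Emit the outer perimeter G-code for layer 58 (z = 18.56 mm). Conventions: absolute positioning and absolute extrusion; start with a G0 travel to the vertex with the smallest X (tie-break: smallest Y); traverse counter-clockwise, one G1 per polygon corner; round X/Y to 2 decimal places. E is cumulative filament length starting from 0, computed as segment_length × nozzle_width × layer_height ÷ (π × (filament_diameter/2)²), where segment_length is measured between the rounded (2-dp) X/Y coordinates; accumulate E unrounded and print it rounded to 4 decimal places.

At z = 18.56 mm: the cube (footprint 14.5×4.5) is included at this height. The outline is a single polygon with 4 vertices. Extrusion per mm of travel: 0.6 × 0.32 / (π × 0.875²) = 0.079824. Accumulating E over each segment gives final E = 3.0333.

G0 X0.00 Y0.00 Z18.56
G1 X14.50 Y0.00 E1.1575
G1 X14.50 Y4.50 E1.5167
G1 X0.00 Y4.50 E2.6741
G1 X0.00 Y0.00 E3.0333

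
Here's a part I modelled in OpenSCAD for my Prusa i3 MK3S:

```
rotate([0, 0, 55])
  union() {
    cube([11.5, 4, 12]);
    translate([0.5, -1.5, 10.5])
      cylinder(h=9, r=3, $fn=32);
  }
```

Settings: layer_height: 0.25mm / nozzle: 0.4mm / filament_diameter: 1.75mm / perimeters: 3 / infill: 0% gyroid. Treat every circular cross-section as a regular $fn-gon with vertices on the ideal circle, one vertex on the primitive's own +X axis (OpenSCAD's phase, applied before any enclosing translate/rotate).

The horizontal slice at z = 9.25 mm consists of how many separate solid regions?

1

At z = 9.25 mm: the cube (footprint 11.5×4) is included at this height; the cylinder at (0.5, -1.5) does not reach this height (z outside [10.5, 19.5]); Combining (union): only the 11.5×4 cube is present, so the union is just that shape — 1 connected region; (rotated 55° about Z; rotation is an isometry so areas/perimeters/island counts are preserved). The result has 1 disconnected region.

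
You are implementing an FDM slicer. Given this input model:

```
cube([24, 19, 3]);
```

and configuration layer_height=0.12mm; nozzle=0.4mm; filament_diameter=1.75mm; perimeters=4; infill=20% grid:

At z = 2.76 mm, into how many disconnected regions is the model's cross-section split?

At z = 2.76 mm: the 24×19 cube contributes its full rectangle. The result has 1 disconnected region.

1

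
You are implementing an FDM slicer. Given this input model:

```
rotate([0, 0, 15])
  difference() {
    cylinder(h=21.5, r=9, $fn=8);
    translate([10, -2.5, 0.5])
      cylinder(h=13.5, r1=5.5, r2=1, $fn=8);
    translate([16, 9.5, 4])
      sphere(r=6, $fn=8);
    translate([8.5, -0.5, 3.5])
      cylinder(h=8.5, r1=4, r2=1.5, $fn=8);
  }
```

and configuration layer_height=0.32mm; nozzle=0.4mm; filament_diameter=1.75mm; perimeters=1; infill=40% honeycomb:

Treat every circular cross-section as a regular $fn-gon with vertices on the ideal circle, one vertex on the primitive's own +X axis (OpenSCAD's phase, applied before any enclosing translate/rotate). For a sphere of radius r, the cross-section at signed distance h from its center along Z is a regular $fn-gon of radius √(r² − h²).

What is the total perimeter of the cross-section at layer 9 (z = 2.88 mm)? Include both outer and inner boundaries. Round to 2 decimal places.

At z = 2.88 mm: the r=9 cylinder gives a regular 8-gon of circumradius 9 (constant along its height) (perimeter = 2·8·9.000·sin(180°/8) = 55.11 mm); the cone at (10, -2.5) contributes a regular 8-gon of circumradius 4.707 (interpolated between r1=5.5 and r2=1 at t=0.176) (perimeter = 2·8·4.707·sin(180°/8) = 28.82 mm); the sphere at (16, 9.5): section is a regular 8-gon, circumradius = √(r²−h²) = √(6²−1.12²) = 5.895 (perimeter = 2·8·5.895·sin(180°/8) = 36.09 mm); the cone at (8.5, -0.5) is not intersected at this z (z outside [3.5, 12]); Taking the first minus the rest: starting from the r=9 cylinder, the cone at (10, -2.5) partially overlaps it — only the 13.61 mm² overlap (of its 62.66 mm²) is removed, clipping the outline; the r=6 sphere at (16, 9.5) misses the remaining region (no effect) — boundary = 56.18 mm; (rotated 15° about Z; rotation is an isometry so areas/perimeters/island counts are preserved). Overall, the cross-section is a single solid region. Total boundary length (outer) = 56.18 mm.

56.18 mm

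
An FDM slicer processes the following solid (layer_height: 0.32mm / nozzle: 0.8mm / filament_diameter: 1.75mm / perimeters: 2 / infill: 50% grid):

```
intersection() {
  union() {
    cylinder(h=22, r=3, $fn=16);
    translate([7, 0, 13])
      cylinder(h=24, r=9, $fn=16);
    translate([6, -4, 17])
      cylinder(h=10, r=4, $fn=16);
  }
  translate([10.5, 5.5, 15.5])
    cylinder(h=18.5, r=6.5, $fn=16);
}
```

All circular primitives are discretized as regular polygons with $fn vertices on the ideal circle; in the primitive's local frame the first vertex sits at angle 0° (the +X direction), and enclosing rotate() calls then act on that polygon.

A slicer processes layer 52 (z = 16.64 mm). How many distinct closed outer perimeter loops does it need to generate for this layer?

At z = 16.64 mm: the r=3 cylinder contributes a regular 16-gon of circumradius 3; the cylinder at (7, 0): section is a regular 16-gon, circumradius r=9; the cylinder at (6, -4) does not reach this height (z outside [17, 27]); Combining (union): the regions partially overlap (shared area 23.53 mm²), so overlapping operands fuse into one piece — 1 connected region; the cylinder at (10.5, 5.5): section is a regular 16-gon, circumradius r=6.5; After intersecting: the r=6.5 cylinder at (10.5, 5.5) partially overlaps the result so far; clipping to the common part keeps 84.15 mm² — 1 connected region. The result has 1 disconnected region.

1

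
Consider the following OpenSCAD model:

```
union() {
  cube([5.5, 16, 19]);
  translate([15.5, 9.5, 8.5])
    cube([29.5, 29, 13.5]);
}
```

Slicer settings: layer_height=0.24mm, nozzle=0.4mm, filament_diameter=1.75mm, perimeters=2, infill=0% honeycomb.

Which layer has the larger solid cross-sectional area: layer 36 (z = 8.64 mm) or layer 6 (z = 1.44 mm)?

layer 36 (z = 8.64 mm)

Layer 36 (z = 8.64): the cube (footprint 5.5×16) is included at this height (area 88.00 mm²); the cube at (15.5, 9.5) (footprint 29.5×29) is included at this height (area 855.50 mm²); Taking the union: the 2 present regions are separate (no shared area or edge), so areas and boundary lengths simply add and each stays a separate island — area = 943.50 mm². So its area = 943.50 mm². Layer 6 (z = 1.44): the 5.5×16 cube contributes its full rectangle (area 88.00 mm²); the cube at (15.5, 9.5) does not reach this height (z outside [8.5, 22]); Merging all regions: only the 5.5×16 cube is present, so the union is just that shape — area = 88.00 mm². So its area = 88.00 mm². Layer 36 is larger (943.50 vs 88.00 mm²).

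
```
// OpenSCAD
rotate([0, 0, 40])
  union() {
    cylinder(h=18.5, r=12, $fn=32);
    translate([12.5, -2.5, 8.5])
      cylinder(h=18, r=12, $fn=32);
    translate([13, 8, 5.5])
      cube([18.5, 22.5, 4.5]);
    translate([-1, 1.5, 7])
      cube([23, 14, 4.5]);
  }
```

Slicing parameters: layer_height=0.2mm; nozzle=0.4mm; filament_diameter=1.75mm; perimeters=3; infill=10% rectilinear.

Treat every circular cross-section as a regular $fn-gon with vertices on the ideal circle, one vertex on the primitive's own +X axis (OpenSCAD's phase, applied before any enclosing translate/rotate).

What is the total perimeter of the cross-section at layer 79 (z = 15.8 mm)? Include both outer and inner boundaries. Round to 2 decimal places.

102.18 mm

At z = 15.8 mm: the r=12 cylinder gives a regular 32-gon of circumradius 12 (constant along its height) (perimeter = 2·32·12.000·sin(180°/32) = 75.28 mm); the r=12 cylinder at (12.5, -2.5) contributes a regular 32-gon of circumradius 12 (perimeter = 2·32·12.000·sin(180°/32) = 75.28 mm); the cube at (13, 8) does not reach this height (z outside [5.5, 10]); the cube at (-1, 1.5) is not intersected at this z (z outside [7, 11.5]); Taking the union: the regions partially overlap (shared area 159.68 mm²), so the edge portions inside another operand are dropped and the merged outline is re-measured after clipping — boundary = 102.18 mm; (rotated 40° about Z; rotation is an isometry so areas/perimeters/island counts are preserved). Overall, the cross-section is a single solid region. Total boundary length (outer) = 102.18 mm.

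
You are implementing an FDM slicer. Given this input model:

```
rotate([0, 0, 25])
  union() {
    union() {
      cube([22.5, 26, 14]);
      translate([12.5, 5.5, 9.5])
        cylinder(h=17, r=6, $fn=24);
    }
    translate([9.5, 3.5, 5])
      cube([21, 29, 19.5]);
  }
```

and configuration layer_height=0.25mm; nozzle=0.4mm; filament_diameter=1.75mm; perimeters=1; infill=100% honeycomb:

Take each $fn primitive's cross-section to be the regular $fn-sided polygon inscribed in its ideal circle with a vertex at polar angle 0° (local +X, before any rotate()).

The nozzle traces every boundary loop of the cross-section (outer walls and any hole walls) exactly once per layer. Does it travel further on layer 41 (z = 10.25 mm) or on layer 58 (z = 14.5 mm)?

layer 41 (z = 10.25 mm)

Layer 41 (z = 10.25): the 22.5×26 cube contributes its full rectangle (perimeter 97.00 mm); the cylinder at (12.5, 5.5): section is a regular 24-gon, circumradius r=6 (perimeter = 2·24·6.000·sin(180°/24) = 37.59 mm); Merging all regions: the regions partially overlap (shared area 110.36 mm²), so the edge portions inside another operand are dropped and the merged outline is re-measured after clipping — boundary = 97.14 mm; the cube at (9.5, 3.5) (footprint 21×29) is included at this height (perimeter 100.00 mm); Combining (union): the regions partially overlap (shared area 292.50 mm²), so the edge portions inside another operand are dropped and the merged outline is re-measured after clipping — boundary = 126.14 mm; (rotated 25° about Z; rotation is an isometry so areas/perimeters/island counts are preserved). So its perimeter = 126.14 mm. Layer 58 (z = 14.5): the cube is not intersected at this z (z outside [0, 14]); the r=6 cylinder at (12.5, 5.5) contributes a regular 24-gon of circumradius 6 (perimeter = 2·24·6.000·sin(180°/24) = 37.59 mm); Combining (union): only the r=6 cylinder at (12.5, 5.5) is present, so the union is just that shape — boundary = 37.59 mm; the cube at (9.5, 3.5) (footprint 21×29) is included at this height (perimeter 100.00 mm); Combining (union): the regions partially overlap (shared area 62.77 mm²), so the edge portions inside another operand are dropped and the merged outline is re-measured after clipping — boundary = 107.20 mm; (rotated 25° about Z; rotation is an isometry so areas/perimeters/island counts are preserved). So its perimeter = 107.20 mm. Layer 41 is larger (126.14 vs 107.20 mm).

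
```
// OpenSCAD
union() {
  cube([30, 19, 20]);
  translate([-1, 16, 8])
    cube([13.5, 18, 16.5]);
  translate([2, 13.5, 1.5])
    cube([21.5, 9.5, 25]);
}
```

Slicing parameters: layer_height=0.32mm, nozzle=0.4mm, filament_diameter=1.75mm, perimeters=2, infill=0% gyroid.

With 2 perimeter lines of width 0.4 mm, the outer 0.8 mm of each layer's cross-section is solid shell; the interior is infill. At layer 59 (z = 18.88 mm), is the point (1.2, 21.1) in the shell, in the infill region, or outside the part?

infill

At z = 18.88 mm: the cube is present — its section is the full 30×19 rectangle; the cube at (-1, 16) is present — its section is the full 13.5×18 rectangle; the 21.5×9.5 cube at (2, 13.5) contributes its full rectangle; Merging all regions: the regions partially overlap (shared area 197.75 mm²), so overlapping operands fuse into one piece — 1 connected region. Overall, the cross-section is a single solid region. The nearest boundary edge runs (-1.00, 16.00)→(-1.00, 34.00); distance from the point to it = 2.20 mm. The point is inside the cross-section and 2.20 mm from the nearest boundary — more than the 0.8 mm shell width (2 × 0.4), so it's in the infill interior.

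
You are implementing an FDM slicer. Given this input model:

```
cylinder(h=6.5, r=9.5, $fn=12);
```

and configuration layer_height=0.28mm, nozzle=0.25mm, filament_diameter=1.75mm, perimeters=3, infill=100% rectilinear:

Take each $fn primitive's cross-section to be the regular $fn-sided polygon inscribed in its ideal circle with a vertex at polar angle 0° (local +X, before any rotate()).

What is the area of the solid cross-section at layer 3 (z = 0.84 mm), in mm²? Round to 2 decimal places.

270.75 mm²

At z = 0.84 mm: the r=9.5 cylinder gives a regular 12-gon of circumradius 9.5 (constant along its height) (area = (12/2)·9.500²·sin(360°/12) = 270.75 mm²). Overall, the cross-section is a single solid region. Net area = 270.75 mm².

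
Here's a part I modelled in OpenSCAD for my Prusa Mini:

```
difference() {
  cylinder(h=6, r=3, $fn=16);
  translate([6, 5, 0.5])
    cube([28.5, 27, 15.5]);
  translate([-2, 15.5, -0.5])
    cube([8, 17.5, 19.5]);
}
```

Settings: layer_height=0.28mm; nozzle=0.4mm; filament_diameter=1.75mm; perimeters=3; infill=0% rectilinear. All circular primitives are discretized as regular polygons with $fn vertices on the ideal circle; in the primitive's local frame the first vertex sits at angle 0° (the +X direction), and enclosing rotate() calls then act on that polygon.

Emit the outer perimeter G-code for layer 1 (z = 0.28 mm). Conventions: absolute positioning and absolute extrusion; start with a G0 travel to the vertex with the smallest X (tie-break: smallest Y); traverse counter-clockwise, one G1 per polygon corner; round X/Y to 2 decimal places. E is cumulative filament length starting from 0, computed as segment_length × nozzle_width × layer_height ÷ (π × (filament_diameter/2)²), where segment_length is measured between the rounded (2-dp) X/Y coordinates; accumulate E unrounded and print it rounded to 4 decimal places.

At z = 0.28 mm: the r=3 cylinder gives a regular 16-gon of circumradius 3 (constant along its height); the cube at (6, 5) does not reach this height (z outside [0.5, 16]); the 8×17.5 cube at (-2, 15.5) contributes its full rectangle; Taking the first minus the rest: starting from the r=3 cylinder, the 8×17.5 cube at (-2, 15.5) misses the remaining region (no effect) — 1 connected region. The outline is a single polygon with 16 vertices. Extrusion per mm of travel: 0.4 × 0.28 / (π × 0.875²) = 0.046564. Accumulating E over each segment gives final E = 0.8718.

G0 X-3.00 Y0.00 Z0.28
G1 X-2.77 Y-1.15 E0.0546
G1 X-2.12 Y-2.12 E0.1090
G1 X-1.15 Y-2.77 E0.1634
G1 X0.00 Y-3.00 E0.2180
G1 X1.15 Y-2.77 E0.2726
G1 X2.12 Y-2.12 E0.3269
G1 X2.77 Y-1.15 E0.3813
G1 X3.00 Y0.00 E0.4359
G1 X2.77 Y1.15 E0.4905
G1 X2.12 Y2.12 E0.5449
G1 X1.15 Y2.77 E0.5993
G1 X0.00 Y3.00 E0.6539
G1 X-1.15 Y2.77 E0.7085
G1 X-2.12 Y2.12 E0.7629
G1 X-2.77 Y1.15 E0.8172
G1 X-3.00 Y0.00 E0.8718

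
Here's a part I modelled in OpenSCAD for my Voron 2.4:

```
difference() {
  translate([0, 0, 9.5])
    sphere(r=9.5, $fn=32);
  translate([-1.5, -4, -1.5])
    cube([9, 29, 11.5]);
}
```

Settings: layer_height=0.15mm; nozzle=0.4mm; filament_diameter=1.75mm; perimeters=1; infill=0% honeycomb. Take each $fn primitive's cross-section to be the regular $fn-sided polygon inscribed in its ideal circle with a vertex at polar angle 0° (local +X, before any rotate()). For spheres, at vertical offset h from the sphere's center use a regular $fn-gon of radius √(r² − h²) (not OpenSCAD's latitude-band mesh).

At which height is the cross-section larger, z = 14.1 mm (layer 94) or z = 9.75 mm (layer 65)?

Layer 94 (z = 14.1): the r=9.5 sphere slices to a regular 32-gon of circumradius 8.312 (√(r²−h²) with h=4.6 from center) (area = (32/2)·8.312²·sin(360°/32) = 215.66 mm²); the cube at (-1.5, -4) is not intersected at this z (z outside [-1.5, 10]); Subtracting the remaining from the first: none of the subtracted shapes is present at this height, so the r=9.5 sphere is unchanged — area = 215.66 mm². So its area = 215.66 mm². Layer 65 (z = 9.75): the r=9.5 sphere slices to a regular 32-gon of circumradius 9.497 (√(r²−h²) with h=0.25 from center) (area = (32/2)·9.497²·sin(360°/32) = 281.52 mm²); the cube at (-1.5, -4) (footprint 9×29) is included at this height (area 261.00 mm²); Subtracting the remaining from the first: starting from the r=9.5 sphere (281.52 mm²), the 9×29 cube at (-1.5, -4) partially overlaps it — only the 112.77 mm² overlap (of its 261.00 mm²) is removed, clipping the outline — area = 168.75 mm². So its area = 168.75 mm². Layer 94 is larger (215.66 vs 168.75 mm²).

layer 94 (z = 14.1 mm)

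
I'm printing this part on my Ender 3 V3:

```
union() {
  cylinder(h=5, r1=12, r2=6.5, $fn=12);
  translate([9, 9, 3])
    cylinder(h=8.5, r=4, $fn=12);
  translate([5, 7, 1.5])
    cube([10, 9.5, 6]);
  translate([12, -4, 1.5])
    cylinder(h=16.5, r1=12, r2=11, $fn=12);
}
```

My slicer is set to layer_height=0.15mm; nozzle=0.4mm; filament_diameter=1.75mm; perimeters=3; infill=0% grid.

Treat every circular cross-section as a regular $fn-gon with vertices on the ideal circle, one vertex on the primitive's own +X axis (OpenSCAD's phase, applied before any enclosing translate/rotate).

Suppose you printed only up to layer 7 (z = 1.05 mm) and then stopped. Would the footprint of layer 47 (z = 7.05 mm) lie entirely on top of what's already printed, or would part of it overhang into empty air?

Compare the two slices. At z = 1.05: the cone contributes a regular 12-gon of circumradius 10.845 (interpolated between r1=12 and r2=6.5 at t=0.210) (area = (12/2)·10.845²·sin(360°/12) = 352.84 mm²); the cylinder at (9, 9) is not intersected at this z (z outside [3, 11.5]); the cube at (5, 7) is not intersected at this z (z outside [1.5, 7.5]); the cone at (12, -4) is absent (z outside [1.5, 18]); Taking the union: only the cone is present, so the union is just that shape — area = 352.84 mm². At z = 7.05: the cone is not intersected at this z (z outside [0, 5]); the r=4 cylinder at (9, 9) contributes a regular 12-gon of circumradius 4 (area = (12/2)·4.000²·sin(360°/12) = 48.00 mm²); the cube at (5, 7) is present — its section is the full 10×9.5 rectangle (area 95.00 mm²); the cone at (12, -4): at t=0.336 of its height the radius interpolates to r₁+(r₂−r₁)t = 11.664, giving a regular 12-gon of that circumradius (area = (12/2)·11.664²·sin(360°/12) = 408.12 mm²); Combining (union): the regions partially overlap — summed areas 551.12 mm² minus the doubly-counted overlap 47.96 mm² gives 503.16 mm² — area = 503.16 mm². Checking containment: at z = 7.05 the cross-section extends beyond the z = 1.05 cross-section by about 379.78 mm².

part overhangs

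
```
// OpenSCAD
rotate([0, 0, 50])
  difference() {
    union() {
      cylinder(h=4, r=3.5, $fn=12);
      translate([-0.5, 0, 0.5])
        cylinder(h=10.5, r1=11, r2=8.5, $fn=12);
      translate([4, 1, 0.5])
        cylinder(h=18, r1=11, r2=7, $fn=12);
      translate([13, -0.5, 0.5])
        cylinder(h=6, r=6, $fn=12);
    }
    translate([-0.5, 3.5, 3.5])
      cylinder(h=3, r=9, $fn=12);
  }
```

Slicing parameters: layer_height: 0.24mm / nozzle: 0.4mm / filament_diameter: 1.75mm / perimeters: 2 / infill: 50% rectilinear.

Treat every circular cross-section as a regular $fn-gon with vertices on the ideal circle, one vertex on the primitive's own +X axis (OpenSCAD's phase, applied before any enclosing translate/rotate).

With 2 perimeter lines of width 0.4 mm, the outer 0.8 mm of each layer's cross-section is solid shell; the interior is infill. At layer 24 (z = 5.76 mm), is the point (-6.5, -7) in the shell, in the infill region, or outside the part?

At z = 5.76 mm: the cylinder is absent (z outside [0, 4]); the cone at (-0.5, 0): at t=0.501 of its height the radius interpolates to r₁+(r₂−r₁)t = 9.748, giving a regular 12-gon of that circumradius; the cone at (4, 1) contributes a regular 12-gon of circumradius 9.831 (interpolated between r1=11 and r2=7 at t=0.292); the cylinder at (13, -0.5): section is a regular 12-gon, circumradius r=6; Taking the union: the regions partially overlap (shared area 252.52 mm²), so overlapping operands fuse into one piece — 1 connected region; the cylinder at (-0.5, 3.5): section is a regular 12-gon, circumradius r=9; After the difference (first − rest): starting from that combined region, the r=9 cylinder at (-0.5, 3.5) partially overlaps it — only the 213.36 mm² overlap (of its 243.00 mm²) is removed, clipping the outline — 1 connected region; (rotated 50° about Z; rotation is an isometry so areas/perimeters/island counts are preserved). Overall, the cross-section is a single solid region. Undo the 50° rotation: the query point maps to (-9.540, 0.480) in the un-rotated model frame. The nearest boundary edge runs (-10.25, 0.00)→(-9.40, 3.15); distance from the point to it = 0.56 mm. The point is inside the cross-section, 0.56 mm from the nearest boundary — within the 0.8 mm shell band (2 × 0.4).

shell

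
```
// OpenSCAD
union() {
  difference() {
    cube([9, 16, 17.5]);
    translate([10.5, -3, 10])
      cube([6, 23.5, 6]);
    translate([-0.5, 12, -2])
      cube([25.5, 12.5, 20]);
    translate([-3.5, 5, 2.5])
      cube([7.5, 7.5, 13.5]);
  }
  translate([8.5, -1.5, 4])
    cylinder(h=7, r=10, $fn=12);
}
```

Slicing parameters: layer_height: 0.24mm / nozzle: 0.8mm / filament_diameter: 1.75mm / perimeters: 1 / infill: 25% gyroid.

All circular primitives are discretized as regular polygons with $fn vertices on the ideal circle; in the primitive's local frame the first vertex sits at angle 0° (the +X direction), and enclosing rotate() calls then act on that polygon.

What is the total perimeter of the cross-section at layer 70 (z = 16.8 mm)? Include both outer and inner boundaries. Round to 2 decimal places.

42.00 mm

At z = 16.8 mm: the cube is present — its section is the full 9×16 rectangle (perimeter 50.00 mm); the cube at (10.5, -3) is absent (z outside [10, 16]); the cube at (-0.5, 12) is present — its section is the full 25.5×12.5 rectangle (perimeter 76.00 mm); the cube at (-3.5, 5) is absent (z outside [2.5, 16]); After the difference (first − rest): starting from the 9×16 cube, the 25.5×12.5 cube at (-0.5, 12) partially overlaps it — only the 36.00 mm² overlap (of its 318.75 mm²) is removed, clipping the outline — boundary = 42.00 mm; the cylinder at (8.5, -1.5) is not intersected at this z (z outside [4, 11]); Merging all regions: only the result so far is present, so the union is just that shape — boundary = 42.00 mm. Overall, the cross-section is a single solid region. Total boundary length (outer) = 42.00 mm.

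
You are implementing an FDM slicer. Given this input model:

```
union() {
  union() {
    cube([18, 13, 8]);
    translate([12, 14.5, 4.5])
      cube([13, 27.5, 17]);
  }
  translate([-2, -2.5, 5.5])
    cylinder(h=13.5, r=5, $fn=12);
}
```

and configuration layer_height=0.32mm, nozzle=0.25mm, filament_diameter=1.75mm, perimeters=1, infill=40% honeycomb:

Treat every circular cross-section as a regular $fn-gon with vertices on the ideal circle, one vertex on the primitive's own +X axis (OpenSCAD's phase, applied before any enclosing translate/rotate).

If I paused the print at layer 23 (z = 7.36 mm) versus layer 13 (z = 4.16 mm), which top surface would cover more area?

Layer 23 (z = 7.36): the 18×13 cube contributes its full rectangle (area 234.00 mm²); the cube at (12, 14.5) is present — its section is the full 13×27.5 rectangle (area 357.50 mm²); Taking the union: the 2 present regions are separate (no shared area or edge), so areas and boundary lengths simply add and each stays a separate island — area = 591.50 mm²; the cylinder at (-2, -2.5): section is a regular 12-gon, circumradius r=5 (area = (12/2)·5.000²·sin(360°/12) = 75.00 mm²); Combining (union): the regions partially overlap — summed areas 666.50 mm² minus the doubly-counted overlap 2.62 mm² gives 663.88 mm² — area = 663.88 mm². So its area = 663.88 mm². Layer 13 (z = 4.16): the 18×13 cube contributes its full rectangle (area 234.00 mm²); the cube at (12, 14.5) is absent (z outside [4.5, 21.5]); Merging all regions: only the 18×13 cube is present, so the union is just that shape — area = 234.00 mm²; the cylinder at (-2, -2.5) is absent (z outside [5.5, 19]); Taking the union: only that combined region is present, so the union is just that shape — area = 234.00 mm². So its area = 234.00 mm². Layer 23 is larger (663.88 vs 234.00 mm²).

layer 23 (z = 7.36 mm)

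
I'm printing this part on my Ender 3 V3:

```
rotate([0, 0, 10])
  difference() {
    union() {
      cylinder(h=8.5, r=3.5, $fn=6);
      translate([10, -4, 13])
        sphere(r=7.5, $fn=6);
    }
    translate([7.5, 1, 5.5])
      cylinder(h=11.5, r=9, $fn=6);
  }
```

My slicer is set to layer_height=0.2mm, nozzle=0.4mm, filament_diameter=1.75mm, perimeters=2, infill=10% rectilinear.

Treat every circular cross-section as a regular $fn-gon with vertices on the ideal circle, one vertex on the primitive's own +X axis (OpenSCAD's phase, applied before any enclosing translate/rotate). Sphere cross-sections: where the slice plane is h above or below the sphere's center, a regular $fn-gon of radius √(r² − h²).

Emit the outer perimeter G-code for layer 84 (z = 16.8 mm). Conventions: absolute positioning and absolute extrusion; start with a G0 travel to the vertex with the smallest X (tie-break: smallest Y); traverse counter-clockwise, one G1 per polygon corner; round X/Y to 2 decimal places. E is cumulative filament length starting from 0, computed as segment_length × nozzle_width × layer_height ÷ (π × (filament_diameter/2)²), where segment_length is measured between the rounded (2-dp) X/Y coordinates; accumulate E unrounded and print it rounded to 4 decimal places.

G0 X6.25 Y-5.80 Z16.80
G1 X8.33 Y-8.28 E0.1077
G1 X14.70 Y-7.16 E0.3228
G1 X16.91 Y-1.08 E0.5379
G1 X15.08 Y1.11 E0.6329
G1 X13.00 Y-4.61 E0.8353
G1 X6.25 Y-5.80 E1.0633

At z = 16.8 mm: the cylinder is absent (z outside [0, 8.5]); the sphere at (10, -4): section is a regular 6-gon, circumradius = √(r²−h²) = √(7.5²−3.8²) = 6.466; Merging all regions: only the r=7.5 sphere at (10, -4) is present, so the union is just that shape — 1 connected region; the r=9 cylinder at (7.5, 1) gives a regular 6-gon of circumradius 9 (constant along its height); Taking the first minus the rest: starting from the result so far, the r=9 cylinder at (7.5, 1) partially overlaps it — only the 74.44 mm² overlap (of its 210.44 mm²) is removed, clipping the outline — 1 connected region; (rotated 10° about Z; rotation is an isometry so areas/perimeters/island counts are preserved). The outline is a single polygon with 6 vertices. Extrusion per mm of travel: 0.4 × 0.2 / (π × 0.875²) = 0.033260. Accumulating E over each segment gives final E = 1.0633.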